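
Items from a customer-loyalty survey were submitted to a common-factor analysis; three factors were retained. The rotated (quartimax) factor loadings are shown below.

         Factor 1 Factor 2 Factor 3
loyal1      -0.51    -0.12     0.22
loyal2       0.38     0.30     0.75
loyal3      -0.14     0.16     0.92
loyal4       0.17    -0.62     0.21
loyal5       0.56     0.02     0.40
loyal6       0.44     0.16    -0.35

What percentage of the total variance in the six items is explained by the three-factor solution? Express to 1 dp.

SS loadings by factor: 0.9602, 0.5404, 1.7839; total = 3.2845.
Total variance with 6 standardized items is 6, so the solution explains 3.2845/6 = 0.5474 = 54.74%.

54.7%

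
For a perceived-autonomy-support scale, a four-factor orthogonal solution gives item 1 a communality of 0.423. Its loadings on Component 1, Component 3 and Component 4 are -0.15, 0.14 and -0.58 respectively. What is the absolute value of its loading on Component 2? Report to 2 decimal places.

0.21

Under orthogonal rotation h² = Σλ², so λ_Component 2² = h² − (0.3785) = 0.423 − 0.3785 = 0.0445.
|λ| = √0.0445 = 0.2110.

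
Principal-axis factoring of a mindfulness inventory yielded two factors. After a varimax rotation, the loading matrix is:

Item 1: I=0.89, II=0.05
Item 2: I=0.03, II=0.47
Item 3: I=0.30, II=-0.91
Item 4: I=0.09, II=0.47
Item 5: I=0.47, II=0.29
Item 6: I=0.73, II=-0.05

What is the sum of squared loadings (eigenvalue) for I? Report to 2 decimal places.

1.64

SS loadings for I = 0.89² + 0.03² + 0.30² + 0.09² + 0.47² + 0.73² = 0.7921 + 0.0009 + 0.0900 + 0.0081 + 0.2209 + 0.5329 = 1.6449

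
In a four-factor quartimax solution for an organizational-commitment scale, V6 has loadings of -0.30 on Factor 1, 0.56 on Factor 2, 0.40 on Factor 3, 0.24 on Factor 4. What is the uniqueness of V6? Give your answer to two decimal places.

h² = (-0.30)² + 0.56² + 0.40² + 0.24² = 0.0900 + 0.3136 + 0.1600 + 0.0576 = 0.6212
Uniqueness u² = 1 − h² = 1 − 0.6212 = 0.3788

0.38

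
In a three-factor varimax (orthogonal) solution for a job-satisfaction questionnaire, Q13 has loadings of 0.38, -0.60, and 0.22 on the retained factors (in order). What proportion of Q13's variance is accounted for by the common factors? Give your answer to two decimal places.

0.55

h² = 0.38² + (-0.60)² + 0.22² = 0.1444 + 0.3600 + 0.0484 = 0.5528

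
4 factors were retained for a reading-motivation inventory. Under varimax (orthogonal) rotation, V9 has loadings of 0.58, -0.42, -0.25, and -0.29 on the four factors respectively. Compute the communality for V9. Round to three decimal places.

0.659

h² = 0.58² + (-0.42)² + (-0.25)² + (-0.29)² = 0.3364 + 0.1764 + 0.0625 + 0.0841 = 0.6594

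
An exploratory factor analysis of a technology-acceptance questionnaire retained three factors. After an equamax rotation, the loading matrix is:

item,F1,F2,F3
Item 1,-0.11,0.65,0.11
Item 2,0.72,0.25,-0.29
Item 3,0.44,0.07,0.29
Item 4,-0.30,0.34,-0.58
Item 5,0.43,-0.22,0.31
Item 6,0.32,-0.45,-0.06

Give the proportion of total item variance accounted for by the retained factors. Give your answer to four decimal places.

Communalities: 0.4467, 0.6650, 0.2826, 0.5420, 0.3294, 0.3085; Σh² = 2.5742.
Total variance with 6 standardized items is 6, so the solution explains 2.5742/6 = 0.4290.

0.4290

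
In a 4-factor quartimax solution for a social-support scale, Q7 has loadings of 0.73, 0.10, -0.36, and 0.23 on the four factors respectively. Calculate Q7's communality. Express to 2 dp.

0.73

h² = 0.73² + 0.10² + (-0.36)² + 0.23² = 0.5329 + 0.0100 + 0.1296 + 0.0529 = 0.7254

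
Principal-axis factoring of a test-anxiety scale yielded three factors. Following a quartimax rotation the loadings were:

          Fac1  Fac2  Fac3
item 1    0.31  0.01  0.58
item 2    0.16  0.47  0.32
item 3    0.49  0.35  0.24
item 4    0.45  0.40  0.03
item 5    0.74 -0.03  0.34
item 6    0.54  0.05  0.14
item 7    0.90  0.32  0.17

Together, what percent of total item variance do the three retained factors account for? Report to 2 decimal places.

SS loadings by factor: 2.2135, 0.6093, 0.6614; total = 3.4842.
Total variance with 7 standardized items is 7, so the solution explains 3.4842/7 = 0.4977 = 49.77%.

49.77%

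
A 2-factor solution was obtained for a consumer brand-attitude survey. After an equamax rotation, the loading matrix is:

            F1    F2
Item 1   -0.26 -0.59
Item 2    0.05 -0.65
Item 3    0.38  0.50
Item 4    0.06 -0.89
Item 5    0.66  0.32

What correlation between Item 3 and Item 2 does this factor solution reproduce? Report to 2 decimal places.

r̂ = Σ λ_i·λ_j across factors = (0.38)(0.05) + (0.50)(-0.65)
  = +0.0190 -0.3250 = -0.3060

-0.31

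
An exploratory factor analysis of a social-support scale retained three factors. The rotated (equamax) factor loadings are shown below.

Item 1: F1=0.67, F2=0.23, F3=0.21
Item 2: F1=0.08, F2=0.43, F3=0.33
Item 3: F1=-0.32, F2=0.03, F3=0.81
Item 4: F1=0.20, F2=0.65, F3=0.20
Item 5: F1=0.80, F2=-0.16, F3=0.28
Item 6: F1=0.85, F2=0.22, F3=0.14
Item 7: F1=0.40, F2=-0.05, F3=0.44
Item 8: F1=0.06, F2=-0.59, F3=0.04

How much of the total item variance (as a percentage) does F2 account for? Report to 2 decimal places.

13.57%

SS loadings for F2 = 0.23² + 0.43² + 0.03² + 0.65² + (-0.16)² + 0.22² + (-0.05)² + (-0.59)² = 1.0858
With 8 standardized items, total variance = 8. Proportion = 1.0858/8 = 0.1357 → 13.57%.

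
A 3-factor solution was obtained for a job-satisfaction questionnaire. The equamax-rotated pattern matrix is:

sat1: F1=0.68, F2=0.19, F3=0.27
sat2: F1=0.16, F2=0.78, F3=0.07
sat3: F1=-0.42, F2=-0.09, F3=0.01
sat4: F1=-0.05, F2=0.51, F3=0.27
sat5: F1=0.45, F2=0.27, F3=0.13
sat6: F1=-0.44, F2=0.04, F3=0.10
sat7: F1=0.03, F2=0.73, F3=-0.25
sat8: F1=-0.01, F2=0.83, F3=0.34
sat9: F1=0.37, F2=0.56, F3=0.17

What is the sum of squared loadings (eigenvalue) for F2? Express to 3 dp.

SS loadings for F2 = 0.19² + 0.78² + (-0.09)² + 0.51² + 0.27² + 0.04² + 0.73² + 0.83² + 0.56² = 0.0361 + 0.6084 + 0.0081 + 0.2601 + 0.0729 + 0.0016 + 0.5329 + 0.6889 + 0.3136 = 2.5226

2.523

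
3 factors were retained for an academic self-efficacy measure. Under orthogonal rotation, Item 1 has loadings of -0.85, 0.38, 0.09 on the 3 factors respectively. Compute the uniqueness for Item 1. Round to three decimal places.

h² = (-0.85)² + 0.38² + 0.09² = 0.7225 + 0.1444 + 0.0081 = 0.8750
Uniqueness u² = 1 − h² = 1 − 0.8750 = 0.1250

0.125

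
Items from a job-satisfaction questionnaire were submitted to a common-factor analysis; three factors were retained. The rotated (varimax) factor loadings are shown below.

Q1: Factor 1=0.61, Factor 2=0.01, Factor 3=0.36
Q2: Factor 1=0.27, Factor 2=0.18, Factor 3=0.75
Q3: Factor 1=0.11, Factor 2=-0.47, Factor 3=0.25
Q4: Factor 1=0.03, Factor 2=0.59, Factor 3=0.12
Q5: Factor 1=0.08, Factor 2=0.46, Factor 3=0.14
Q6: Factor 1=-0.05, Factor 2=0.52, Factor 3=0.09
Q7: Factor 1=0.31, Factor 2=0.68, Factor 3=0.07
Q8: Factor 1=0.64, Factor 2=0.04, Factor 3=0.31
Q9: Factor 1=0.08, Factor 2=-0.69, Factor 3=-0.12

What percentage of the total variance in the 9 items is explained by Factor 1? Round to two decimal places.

10.88%

SS loadings for Factor 1 = 0.61² + 0.27² + 0.11² + 0.03² + 0.08² + (-0.05)² + 0.31² + 0.64² + 0.08² = 0.9790
With 9 standardized items, total variance = 9. Proportion = 0.9790/9 = 0.1088 → 10.88%.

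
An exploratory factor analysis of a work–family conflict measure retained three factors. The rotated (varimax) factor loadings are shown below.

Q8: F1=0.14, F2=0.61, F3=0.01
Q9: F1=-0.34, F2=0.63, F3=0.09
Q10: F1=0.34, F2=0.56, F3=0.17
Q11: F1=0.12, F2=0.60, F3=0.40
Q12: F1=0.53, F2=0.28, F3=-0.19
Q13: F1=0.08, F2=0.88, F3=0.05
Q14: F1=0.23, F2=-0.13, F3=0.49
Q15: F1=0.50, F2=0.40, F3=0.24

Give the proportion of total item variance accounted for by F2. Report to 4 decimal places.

SS loadings for F2 = 0.61² + 0.63² + 0.56² + 0.60² + 0.28² + 0.88² + (-0.13)² + 0.40² = 2.4723
Proportion of variance = 2.4723 / 8 = 0.3090.

0.3090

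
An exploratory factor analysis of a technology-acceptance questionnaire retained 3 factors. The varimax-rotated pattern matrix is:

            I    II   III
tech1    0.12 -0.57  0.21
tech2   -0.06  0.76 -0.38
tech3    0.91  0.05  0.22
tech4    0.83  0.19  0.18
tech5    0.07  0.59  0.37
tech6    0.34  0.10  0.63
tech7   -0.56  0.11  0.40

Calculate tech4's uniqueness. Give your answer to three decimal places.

0.243

h² = 0.83² + 0.19² + 0.18² = 0.6889 + 0.0361 + 0.0324 = 0.7574
Uniqueness u² = 1 − h² = 1 − 0.7574 = 0.2426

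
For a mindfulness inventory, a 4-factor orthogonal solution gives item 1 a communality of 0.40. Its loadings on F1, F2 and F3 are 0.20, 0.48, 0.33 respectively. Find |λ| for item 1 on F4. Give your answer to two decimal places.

0.14

Under orthogonal rotation h² = Σλ², so λ_F4² = h² − (0.3793) = 0.40 − 0.3793 = 0.0207.
|λ| = √0.0207 = 0.1439.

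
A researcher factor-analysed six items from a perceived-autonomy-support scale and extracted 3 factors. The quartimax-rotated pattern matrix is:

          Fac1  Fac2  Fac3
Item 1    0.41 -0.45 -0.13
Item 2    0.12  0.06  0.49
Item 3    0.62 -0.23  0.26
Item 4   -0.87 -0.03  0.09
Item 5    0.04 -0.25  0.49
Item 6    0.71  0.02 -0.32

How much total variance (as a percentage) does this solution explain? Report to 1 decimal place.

47.1%

Communalities: 0.3875, 0.2581, 0.5049, 0.7659, 0.3042, 0.6069; Σh² = 2.8275.
Total variance with 6 standardized items is 6, so the solution explains 2.8275/6 = 0.4713 = 47.12%.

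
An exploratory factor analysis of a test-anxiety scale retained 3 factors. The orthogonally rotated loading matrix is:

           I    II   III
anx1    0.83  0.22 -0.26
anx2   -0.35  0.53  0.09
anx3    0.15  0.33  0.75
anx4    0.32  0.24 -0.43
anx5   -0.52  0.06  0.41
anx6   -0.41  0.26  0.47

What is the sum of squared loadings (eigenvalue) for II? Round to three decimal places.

SS loadings for II = 0.22² + 0.53² + 0.33² + 0.24² + 0.06² + 0.26² = 0.0484 + 0.2809 + 0.1089 + 0.0576 + 0.0036 + 0.0676 = 0.5670

0.567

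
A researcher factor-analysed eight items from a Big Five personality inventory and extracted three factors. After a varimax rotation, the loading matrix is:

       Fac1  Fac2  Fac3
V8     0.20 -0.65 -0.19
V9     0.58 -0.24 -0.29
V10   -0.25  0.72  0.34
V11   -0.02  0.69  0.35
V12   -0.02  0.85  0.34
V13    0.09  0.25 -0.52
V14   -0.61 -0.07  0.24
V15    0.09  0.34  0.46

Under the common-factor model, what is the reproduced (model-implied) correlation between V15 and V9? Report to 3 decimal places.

r̂ = Σ λ_i·λ_j across factors = (0.09)(0.58) + (0.34)(-0.24) + (0.46)(-0.29)
  = +0.0522 -0.0816 -0.1334 = -0.1628

-0.163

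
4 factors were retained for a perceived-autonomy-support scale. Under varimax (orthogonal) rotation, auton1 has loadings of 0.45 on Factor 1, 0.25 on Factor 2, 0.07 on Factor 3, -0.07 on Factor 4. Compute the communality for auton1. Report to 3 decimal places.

h² = 0.45² + 0.25² + 0.07² + (-0.07)² = 0.2025 + 0.0625 + 0.0049 + 0.0049 = 0.2748

0.275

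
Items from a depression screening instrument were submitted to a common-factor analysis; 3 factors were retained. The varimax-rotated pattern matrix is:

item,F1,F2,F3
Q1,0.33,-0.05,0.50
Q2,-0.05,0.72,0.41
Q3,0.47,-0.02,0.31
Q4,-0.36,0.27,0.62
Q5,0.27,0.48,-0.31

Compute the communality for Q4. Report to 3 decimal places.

h² = (-0.36)² + 0.27² + 0.62² = 0.1296 + 0.0729 + 0.3844 = 0.5869

0.587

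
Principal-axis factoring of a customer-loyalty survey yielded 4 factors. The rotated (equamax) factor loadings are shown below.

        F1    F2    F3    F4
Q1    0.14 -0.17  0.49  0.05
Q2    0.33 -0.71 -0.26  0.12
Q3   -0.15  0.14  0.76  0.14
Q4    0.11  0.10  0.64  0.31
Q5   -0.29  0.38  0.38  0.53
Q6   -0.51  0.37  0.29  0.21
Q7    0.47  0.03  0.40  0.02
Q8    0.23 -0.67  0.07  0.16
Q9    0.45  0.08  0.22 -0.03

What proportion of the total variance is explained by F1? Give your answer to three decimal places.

0.109

SS loadings for F1 = 0.14² + 0.33² + (-0.15)² + 0.11² + (-0.29)² + (-0.51)² + 0.47² + 0.23² + 0.45² = 0.9836
Proportion of variance = 0.9836 / 9 = 0.1093.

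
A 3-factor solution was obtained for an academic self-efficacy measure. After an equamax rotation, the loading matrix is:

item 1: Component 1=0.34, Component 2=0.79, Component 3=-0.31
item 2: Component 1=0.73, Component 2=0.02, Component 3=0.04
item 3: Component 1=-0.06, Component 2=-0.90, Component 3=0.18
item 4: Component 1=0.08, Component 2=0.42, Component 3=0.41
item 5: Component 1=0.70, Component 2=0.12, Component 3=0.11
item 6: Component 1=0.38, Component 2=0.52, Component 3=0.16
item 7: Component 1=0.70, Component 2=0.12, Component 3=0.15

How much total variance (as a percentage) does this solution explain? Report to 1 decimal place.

SS loadings by factor: 1.7829, 1.9101, 0.3584; total = 4.0514.
Total variance with 7 standardized items is 7, so the solution explains 4.0514/7 = 0.5788 = 57.88%.

57.9%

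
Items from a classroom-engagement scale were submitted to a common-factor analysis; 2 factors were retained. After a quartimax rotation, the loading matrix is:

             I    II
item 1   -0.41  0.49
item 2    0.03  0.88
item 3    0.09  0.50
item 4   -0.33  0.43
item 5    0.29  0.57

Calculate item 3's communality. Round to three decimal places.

0.258

h² = 0.09² + 0.50² = 0.0081 + 0.2500 = 0.2581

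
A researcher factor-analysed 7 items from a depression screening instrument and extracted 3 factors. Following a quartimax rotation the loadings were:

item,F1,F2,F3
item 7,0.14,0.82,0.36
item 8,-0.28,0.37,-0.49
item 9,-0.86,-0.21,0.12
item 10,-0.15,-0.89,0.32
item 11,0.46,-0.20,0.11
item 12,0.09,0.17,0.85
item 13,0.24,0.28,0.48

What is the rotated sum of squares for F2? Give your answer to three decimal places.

1.793

SS loadings for F2 = 0.82² + 0.37² + (-0.21)² + (-0.89)² + (-0.20)² + 0.17² + 0.28² = 0.6724 + 0.1369 + 0.0441 + 0.7921 + 0.0400 + 0.0289 + 0.0784 = 1.7928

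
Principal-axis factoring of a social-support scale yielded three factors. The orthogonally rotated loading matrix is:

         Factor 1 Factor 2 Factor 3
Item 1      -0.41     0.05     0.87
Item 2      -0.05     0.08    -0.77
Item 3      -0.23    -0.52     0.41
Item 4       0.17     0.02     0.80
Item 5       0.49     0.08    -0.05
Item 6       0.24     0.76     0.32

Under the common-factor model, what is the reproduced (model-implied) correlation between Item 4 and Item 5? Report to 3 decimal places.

0.045

r̂ = Σ λ_i·λ_j across factors = (0.17)(0.49) + (0.02)(0.08) + (0.80)(-0.05)
  = +0.0833 +0.0016 -0.0400 = 0.0449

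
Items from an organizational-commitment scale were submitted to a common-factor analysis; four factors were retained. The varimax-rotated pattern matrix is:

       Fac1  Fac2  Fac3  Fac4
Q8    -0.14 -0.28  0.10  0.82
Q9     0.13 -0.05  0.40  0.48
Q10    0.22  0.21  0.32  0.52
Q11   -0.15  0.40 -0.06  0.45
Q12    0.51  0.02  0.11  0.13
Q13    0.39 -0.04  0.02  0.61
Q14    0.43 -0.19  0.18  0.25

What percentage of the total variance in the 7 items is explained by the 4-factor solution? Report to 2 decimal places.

45.37%

Communalities: 0.7804, 0.4098, 0.4653, 0.3886, 0.2895, 0.5262, 0.3159; Σh² = 3.1757.
Total variance with 7 standardized items is 7, so the solution explains 3.1757/7 = 0.4537 = 45.37%.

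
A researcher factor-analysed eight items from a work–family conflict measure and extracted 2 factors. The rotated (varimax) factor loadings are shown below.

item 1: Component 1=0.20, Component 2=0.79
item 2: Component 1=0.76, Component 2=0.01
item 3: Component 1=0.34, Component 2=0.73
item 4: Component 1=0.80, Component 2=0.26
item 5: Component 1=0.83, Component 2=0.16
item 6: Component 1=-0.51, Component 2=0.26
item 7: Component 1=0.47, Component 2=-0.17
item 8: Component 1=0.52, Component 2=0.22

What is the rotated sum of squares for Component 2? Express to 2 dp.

SS loadings for Component 2 = 0.79² + 0.01² + 0.73² + 0.26² + 0.16² + 0.26² + (-0.17)² + 0.22² = 0.6241 + 0.0001 + 0.5329 + 0.0676 + 0.0256 + 0.0676 + 0.0289 + 0.0484 = 1.3952

1.40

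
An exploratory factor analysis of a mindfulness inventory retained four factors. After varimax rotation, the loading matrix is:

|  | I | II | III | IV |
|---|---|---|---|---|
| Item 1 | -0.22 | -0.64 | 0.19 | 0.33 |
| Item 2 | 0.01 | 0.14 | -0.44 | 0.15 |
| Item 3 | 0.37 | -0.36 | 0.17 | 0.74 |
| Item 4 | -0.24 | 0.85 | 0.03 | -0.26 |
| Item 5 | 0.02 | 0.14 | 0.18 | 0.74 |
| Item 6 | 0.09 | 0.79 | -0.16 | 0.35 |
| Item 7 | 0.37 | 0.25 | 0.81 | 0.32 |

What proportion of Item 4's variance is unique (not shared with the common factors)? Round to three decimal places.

h² = (-0.24)² + 0.85² + 0.03² + (-0.26)² = 0.0576 + 0.7225 + 0.0009 + 0.0676 = 0.8486
Uniqueness u² = 1 − h² = 1 − 0.8486 = 0.1514

0.151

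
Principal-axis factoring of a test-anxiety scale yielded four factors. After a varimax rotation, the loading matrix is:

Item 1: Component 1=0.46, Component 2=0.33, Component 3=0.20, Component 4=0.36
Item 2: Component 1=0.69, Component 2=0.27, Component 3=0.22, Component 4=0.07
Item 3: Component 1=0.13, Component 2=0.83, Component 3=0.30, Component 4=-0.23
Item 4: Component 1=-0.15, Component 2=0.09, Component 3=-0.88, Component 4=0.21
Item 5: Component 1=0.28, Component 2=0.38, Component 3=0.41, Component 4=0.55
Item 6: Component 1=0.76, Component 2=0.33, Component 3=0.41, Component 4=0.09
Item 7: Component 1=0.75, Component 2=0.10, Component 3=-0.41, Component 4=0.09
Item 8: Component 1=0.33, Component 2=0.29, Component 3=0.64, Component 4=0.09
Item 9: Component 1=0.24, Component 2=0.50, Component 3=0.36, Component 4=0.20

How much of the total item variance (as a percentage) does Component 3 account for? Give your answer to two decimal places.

SS loadings for Component 3 = 0.20² + 0.22² + 0.30² + (-0.88)² + 0.41² + 0.41² + (-0.41)² + 0.64² + 0.36² = 1.9963
With 9 standardized items, total variance = 9. Proportion = 1.9963/9 = 0.2218 → 22.18%.

22.18%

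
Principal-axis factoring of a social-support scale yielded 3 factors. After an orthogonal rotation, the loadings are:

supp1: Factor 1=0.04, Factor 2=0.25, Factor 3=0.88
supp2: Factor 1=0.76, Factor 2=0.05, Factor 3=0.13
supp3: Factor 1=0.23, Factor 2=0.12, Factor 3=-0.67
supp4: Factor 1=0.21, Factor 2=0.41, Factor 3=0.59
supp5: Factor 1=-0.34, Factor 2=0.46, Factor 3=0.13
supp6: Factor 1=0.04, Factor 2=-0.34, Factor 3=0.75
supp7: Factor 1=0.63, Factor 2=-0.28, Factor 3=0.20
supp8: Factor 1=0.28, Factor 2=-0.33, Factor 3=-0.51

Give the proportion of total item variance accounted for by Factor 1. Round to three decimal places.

0.159

SS loadings for Factor 1 = 0.04² + 0.76² + 0.23² + 0.21² + (-0.34)² + 0.04² + 0.63² + 0.28² = 1.2687
Proportion of variance = 1.2687 / 8 = 0.1586.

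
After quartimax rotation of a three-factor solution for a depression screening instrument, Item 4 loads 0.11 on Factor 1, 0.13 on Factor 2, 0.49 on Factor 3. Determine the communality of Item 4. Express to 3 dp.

0.269

h² = 0.11² + 0.13² + 0.49² = 0.0121 + 0.0169 + 0.2401 = 0.2691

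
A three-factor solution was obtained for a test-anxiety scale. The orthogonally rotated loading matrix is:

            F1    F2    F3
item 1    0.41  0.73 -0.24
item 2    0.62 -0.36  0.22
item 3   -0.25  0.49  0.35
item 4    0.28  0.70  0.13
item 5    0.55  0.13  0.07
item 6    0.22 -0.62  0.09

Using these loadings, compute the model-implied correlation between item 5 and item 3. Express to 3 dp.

r̂ = Σ λ_i·λ_j across factors = (0.55)(-0.25) + (0.13)(0.49) + (0.07)(0.35)
  = -0.1375 +0.0637 +0.0245 = -0.0493

-0.049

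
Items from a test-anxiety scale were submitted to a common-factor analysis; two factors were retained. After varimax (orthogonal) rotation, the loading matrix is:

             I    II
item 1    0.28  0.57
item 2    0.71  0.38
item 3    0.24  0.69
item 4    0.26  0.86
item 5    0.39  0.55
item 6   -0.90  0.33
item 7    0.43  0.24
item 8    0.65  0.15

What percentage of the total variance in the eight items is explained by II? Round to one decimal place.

SS loadings for II = 0.57² + 0.38² + 0.69² + 0.86² + 0.55² + 0.33² + 0.24² + 0.15² = 2.1765
With 8 standardized items, total variance = 8. Proportion = 2.1765/8 = 0.2721 → 27.21%.

27.2%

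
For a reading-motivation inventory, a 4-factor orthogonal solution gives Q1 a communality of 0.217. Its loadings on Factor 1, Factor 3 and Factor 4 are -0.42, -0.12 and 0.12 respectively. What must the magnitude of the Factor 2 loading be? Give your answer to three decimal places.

0.109

Under orthogonal rotation h² = Σλ², so λ_Factor 2² = h² − (0.2052) = 0.217 − 0.2052 = 0.0118.
|λ| = √0.0118 = 0.1086.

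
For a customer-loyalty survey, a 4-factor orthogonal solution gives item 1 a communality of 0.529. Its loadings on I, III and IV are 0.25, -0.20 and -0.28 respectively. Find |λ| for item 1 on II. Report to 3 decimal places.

Under orthogonal rotation h² = Σλ², so λ_II² = h² − (0.1809) = 0.529 − 0.1809 = 0.3481.
|λ| = √0.3481 = 0.5900.

0.590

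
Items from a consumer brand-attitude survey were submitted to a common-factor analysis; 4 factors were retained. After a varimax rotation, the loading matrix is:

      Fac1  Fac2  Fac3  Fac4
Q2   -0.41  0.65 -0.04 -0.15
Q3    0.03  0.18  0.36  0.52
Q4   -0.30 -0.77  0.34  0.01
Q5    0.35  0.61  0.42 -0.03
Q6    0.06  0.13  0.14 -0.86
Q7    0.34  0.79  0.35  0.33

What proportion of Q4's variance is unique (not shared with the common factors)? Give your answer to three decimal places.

h² = (-0.30)² + (-0.77)² + 0.34² + 0.01² = 0.0900 + 0.5929 + 0.1156 + 0.0001 = 0.7986
Uniqueness u² = 1 − h² = 1 − 0.7986 = 0.2014

0.201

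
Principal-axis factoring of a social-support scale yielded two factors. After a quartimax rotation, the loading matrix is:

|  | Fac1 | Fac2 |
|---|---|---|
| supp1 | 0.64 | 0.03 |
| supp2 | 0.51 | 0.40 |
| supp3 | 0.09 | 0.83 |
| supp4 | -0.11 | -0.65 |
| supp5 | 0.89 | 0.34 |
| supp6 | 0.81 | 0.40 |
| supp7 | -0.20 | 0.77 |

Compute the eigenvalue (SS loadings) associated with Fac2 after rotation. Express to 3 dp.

SS loadings for Fac2 = 0.03² + 0.40² + 0.83² + (-0.65)² + 0.34² + 0.40² + 0.77² = 0.0009 + 0.1600 + 0.6889 + 0.4225 + 0.1156 + 0.1600 + 0.5929 = 2.1408

2.141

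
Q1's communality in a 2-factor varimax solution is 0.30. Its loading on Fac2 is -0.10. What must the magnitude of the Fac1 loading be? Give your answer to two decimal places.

Under orthogonal rotation h² = Σλ², so λ_Fac1² = h² − (0.0100) = 0.30 − 0.0100 = 0.2900.
|λ| = √0.2900 = 0.5385.

0.54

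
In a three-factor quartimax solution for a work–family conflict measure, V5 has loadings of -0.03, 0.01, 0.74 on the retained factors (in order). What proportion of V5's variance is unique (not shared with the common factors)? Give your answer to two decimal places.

0.45

h² = (-0.03)² + 0.01² + 0.74² = 0.0009 + 0.0001 + 0.5476 = 0.5486
Uniqueness u² = 1 − h² = 1 − 0.5486 = 0.4514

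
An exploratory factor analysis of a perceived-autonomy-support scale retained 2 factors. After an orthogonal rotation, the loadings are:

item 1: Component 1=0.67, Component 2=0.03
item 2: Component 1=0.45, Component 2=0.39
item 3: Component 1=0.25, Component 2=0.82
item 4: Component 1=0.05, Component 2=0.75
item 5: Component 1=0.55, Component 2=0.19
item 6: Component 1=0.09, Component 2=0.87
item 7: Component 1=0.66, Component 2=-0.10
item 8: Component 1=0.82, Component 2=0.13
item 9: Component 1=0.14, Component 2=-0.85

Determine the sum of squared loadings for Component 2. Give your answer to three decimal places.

SS loadings for Component 2 = 0.03² + 0.39² + 0.82² + 0.75² + 0.19² + 0.87² + (-0.10)² + 0.13² + (-0.85)² = 0.0009 + 0.1521 + 0.6724 + 0.5625 + 0.0361 + 0.7569 + 0.0100 + 0.0169 + 0.7225 = 2.9303

2.930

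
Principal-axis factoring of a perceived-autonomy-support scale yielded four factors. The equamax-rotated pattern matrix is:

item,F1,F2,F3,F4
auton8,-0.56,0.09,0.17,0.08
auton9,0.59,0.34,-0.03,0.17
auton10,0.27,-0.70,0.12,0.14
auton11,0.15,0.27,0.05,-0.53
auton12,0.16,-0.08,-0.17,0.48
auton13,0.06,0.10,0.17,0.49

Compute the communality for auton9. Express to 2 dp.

0.49

h² = 0.59² + 0.34² + (-0.03)² + 0.17² = 0.3481 + 0.1156 + 0.0009 + 0.0289 = 0.4935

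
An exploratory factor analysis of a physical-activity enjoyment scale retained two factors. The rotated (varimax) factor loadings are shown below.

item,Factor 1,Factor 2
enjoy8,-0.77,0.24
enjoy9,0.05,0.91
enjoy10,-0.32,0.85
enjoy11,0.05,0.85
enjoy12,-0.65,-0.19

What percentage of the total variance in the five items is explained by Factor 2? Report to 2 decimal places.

47.34%

SS loadings for Factor 2 = 0.24² + 0.91² + 0.85² + 0.85² + (-0.19)² = 2.3668
With 5 standardized items, total variance = 5. Proportion = 2.3668/5 = 0.4734 → 47.34%.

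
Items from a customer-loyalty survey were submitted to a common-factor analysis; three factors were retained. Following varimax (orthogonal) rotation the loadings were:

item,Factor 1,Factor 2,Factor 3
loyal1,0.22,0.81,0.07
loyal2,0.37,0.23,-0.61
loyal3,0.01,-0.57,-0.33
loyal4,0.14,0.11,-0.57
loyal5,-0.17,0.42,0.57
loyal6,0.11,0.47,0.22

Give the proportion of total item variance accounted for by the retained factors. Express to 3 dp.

0.479

SS loadings by factor: 0.2460, 1.4433, 1.1841; total = 2.8734.
Total variance with 6 standardized items is 6, so the solution explains 2.8734/6 = 0.4789.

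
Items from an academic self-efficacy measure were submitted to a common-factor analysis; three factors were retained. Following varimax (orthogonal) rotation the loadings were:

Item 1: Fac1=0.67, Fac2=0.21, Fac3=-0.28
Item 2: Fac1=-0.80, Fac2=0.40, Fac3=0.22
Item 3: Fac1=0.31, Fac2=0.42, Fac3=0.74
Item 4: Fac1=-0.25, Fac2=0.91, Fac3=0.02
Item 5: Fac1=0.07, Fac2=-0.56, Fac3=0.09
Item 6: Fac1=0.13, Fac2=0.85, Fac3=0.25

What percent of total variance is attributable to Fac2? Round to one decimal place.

SS loadings for Fac2 = 0.21² + 0.40² + 0.42² + 0.91² + (-0.56)² + 0.85² = 2.2447
With 6 standardized items, total variance = 6. Proportion = 2.2447/6 = 0.3741 → 37.41%.

37.4%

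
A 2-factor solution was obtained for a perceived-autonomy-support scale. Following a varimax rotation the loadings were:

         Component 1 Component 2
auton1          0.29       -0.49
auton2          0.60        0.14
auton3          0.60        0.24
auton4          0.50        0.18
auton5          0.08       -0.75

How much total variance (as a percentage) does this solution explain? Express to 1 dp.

39.5%

Communalities: 0.3242, 0.3796, 0.4176, 0.2824, 0.5689; Σh² = 1.9727.
Total variance with 5 standardized items is 5, so the solution explains 1.9727/5 = 0.3945 = 39.45%.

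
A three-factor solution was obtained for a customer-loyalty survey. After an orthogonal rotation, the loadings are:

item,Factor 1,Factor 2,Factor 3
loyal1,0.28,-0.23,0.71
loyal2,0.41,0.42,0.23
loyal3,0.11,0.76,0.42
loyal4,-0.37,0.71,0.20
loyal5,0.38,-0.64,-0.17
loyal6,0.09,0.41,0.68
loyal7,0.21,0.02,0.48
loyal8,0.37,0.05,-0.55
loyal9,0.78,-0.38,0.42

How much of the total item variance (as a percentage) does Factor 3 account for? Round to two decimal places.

SS loadings for Factor 3 = 0.71² + 0.23² + 0.42² + 0.20² + (-0.17)² + 0.68² + 0.48² + (-0.55)² + 0.42² = 1.9740
With 9 standardized items, total variance = 9. Proportion = 1.9740/9 = 0.2193 → 21.93%.

21.93%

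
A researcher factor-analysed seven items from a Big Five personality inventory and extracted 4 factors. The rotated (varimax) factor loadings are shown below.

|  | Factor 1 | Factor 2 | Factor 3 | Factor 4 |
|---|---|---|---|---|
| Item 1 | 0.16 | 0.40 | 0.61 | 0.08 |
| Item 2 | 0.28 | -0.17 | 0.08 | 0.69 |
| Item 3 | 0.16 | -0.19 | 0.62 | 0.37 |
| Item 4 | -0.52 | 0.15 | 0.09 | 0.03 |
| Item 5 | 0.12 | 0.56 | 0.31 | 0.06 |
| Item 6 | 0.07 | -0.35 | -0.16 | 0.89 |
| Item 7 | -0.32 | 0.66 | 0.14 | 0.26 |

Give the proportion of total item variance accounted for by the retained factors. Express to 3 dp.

0.577

Communalities: 0.5641, 0.5898, 0.5830, 0.3019, 0.4277, 0.9451, 0.6252; Σh² = 4.0368.
Total variance with 7 standardized items is 7, so the solution explains 4.0368/7 = 0.5767.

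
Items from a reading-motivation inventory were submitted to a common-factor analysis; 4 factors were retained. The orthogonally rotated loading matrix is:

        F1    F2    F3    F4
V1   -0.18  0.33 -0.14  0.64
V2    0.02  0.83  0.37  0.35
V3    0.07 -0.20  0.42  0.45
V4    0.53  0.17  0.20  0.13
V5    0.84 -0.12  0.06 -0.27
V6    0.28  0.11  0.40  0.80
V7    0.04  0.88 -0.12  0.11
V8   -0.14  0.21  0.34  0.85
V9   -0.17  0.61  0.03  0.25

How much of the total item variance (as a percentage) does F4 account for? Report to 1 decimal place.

25.1%

SS loadings for F4 = 0.64² + 0.35² + 0.45² + 0.13² + (-0.27)² + 0.80² + 0.11² + 0.85² + 0.25² = 2.2615
With 9 standardized items, total variance = 9. Proportion = 2.2615/9 = 0.2513 → 25.13%.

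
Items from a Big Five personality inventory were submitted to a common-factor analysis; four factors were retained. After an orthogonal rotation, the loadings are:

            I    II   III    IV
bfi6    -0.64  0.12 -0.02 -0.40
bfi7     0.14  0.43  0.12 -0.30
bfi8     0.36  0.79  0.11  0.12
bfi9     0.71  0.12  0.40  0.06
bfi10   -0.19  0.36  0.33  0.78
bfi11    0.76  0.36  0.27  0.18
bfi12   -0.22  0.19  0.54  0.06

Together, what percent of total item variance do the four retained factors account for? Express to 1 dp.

Communalities: 0.5844, 0.3089, 0.7802, 0.6821, 0.8830, 0.8125, 0.3797; Σh² = 4.4308.
Total variance with 7 standardized items is 7, so the solution explains 4.4308/7 = 0.6330 = 63.30%.

63.3%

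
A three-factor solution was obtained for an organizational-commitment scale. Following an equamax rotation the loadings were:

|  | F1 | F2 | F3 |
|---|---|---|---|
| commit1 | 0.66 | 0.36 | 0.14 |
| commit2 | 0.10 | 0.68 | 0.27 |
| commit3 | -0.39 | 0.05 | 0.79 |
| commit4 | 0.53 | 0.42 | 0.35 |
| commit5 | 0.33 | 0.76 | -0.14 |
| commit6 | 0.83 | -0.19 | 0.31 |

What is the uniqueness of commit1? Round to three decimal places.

0.415

h² = 0.66² + 0.36² + 0.14² = 0.4356 + 0.1296 + 0.0196 = 0.5848
Uniqueness u² = 1 − h² = 1 − 0.5848 = 0.4152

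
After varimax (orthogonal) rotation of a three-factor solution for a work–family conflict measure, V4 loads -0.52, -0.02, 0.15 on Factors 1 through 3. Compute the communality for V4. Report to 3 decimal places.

h² = (-0.52)² + (-0.02)² + 0.15² = 0.2704 + 0.0004 + 0.0225 = 0.2933

0.293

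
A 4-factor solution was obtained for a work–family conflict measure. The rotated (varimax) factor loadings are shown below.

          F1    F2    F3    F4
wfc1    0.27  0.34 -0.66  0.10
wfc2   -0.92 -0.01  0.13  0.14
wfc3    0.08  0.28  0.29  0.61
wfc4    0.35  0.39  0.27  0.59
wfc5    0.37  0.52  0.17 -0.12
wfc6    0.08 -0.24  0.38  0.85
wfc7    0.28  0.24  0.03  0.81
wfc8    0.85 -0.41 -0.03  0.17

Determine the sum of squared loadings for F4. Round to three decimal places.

2.172

SS loadings for F4 = 0.10² + 0.14² + 0.61² + 0.59² + (-0.12)² + 0.85² + 0.81² + 0.17² = 0.0100 + 0.0196 + 0.3721 + 0.3481 + 0.0144 + 0.7225 + 0.6561 + 0.0289 = 2.1717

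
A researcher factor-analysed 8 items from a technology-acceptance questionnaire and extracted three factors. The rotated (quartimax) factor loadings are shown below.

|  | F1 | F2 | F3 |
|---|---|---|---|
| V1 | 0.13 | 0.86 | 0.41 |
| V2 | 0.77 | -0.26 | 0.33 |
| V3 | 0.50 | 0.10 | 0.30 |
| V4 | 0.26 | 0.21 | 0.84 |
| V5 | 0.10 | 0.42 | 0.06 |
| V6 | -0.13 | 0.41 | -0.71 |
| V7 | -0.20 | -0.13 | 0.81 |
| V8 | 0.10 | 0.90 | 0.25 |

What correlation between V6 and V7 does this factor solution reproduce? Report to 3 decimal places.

-0.602

r̂ = Σ λ_i·λ_j across factors = (-0.13)(-0.20) + (0.41)(-0.13) + (-0.71)(0.81)
  = +0.0260 -0.0533 -0.5751 = -0.6024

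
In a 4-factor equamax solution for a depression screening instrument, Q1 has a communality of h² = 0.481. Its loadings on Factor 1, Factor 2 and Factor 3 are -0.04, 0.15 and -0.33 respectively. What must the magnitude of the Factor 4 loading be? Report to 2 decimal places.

0.59

Under orthogonal rotation h² = Σλ², so λ_Factor 4² = h² − (0.1330) = 0.481 − 0.1330 = 0.3480.
|λ| = √0.3480 = 0.5899.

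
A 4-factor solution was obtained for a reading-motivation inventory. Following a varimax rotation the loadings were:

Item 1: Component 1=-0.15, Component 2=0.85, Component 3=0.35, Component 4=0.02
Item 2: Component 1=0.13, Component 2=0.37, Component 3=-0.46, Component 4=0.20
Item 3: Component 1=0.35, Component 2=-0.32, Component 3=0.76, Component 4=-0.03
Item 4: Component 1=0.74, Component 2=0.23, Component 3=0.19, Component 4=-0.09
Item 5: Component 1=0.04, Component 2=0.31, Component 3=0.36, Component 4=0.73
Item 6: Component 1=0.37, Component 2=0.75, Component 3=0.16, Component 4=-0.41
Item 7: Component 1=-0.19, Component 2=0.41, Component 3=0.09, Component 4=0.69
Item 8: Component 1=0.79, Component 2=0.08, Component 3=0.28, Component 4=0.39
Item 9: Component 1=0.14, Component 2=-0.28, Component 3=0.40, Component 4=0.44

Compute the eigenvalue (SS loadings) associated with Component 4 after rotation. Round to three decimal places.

SS loadings for Component 4 = 0.02² + 0.20² + (-0.03)² + (-0.09)² + 0.73² + (-0.41)² + 0.69² + 0.39² + 0.44² = 0.0004 + 0.0400 + 0.0009 + 0.0081 + 0.5329 + 0.1681 + 0.4761 + 0.1521 + 0.1936 = 1.5722

1.572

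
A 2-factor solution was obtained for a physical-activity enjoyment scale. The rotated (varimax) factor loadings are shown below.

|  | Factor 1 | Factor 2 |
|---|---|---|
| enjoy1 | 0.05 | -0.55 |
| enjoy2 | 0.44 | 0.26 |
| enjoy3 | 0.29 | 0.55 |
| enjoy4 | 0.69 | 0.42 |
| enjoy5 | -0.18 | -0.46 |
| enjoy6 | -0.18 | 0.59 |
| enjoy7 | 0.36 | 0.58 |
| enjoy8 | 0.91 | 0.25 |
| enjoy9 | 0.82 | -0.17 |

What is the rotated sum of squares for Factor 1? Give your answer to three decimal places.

SS loadings for Factor 1 = 0.05² + 0.44² + 0.29² + 0.69² + (-0.18)² + (-0.18)² + 0.36² + 0.91² + 0.82² = 0.0025 + 0.1936 + 0.0841 + 0.4761 + 0.0324 + 0.0324 + 0.1296 + 0.8281 + 0.6724 = 2.4512

2.451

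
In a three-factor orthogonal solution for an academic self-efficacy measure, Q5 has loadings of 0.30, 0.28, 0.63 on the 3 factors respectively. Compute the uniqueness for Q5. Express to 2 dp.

h² = 0.30² + 0.28² + 0.63² = 0.0900 + 0.0784 + 0.3969 = 0.5653
Uniqueness u² = 1 − h² = 1 − 0.5653 = 0.4347

0.43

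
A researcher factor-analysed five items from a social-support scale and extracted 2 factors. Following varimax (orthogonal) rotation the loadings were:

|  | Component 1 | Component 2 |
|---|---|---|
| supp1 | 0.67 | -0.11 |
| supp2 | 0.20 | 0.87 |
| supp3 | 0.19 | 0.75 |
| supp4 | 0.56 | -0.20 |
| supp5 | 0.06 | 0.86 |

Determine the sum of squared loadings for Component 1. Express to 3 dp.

SS loadings for Component 1 = 0.67² + 0.20² + 0.19² + 0.56² + 0.06² = 0.4489 + 0.0400 + 0.0361 + 0.3136 + 0.0036 = 0.8422

0.842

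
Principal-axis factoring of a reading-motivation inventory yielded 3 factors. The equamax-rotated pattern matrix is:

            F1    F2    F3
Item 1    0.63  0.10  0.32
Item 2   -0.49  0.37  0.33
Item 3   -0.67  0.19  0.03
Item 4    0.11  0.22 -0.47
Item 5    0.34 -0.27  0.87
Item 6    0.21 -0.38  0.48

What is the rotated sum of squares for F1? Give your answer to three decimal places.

1.258

SS loadings for F1 = 0.63² + (-0.49)² + (-0.67)² + 0.11² + 0.34² + 0.21² = 0.3969 + 0.2401 + 0.4489 + 0.0121 + 0.1156 + 0.0441 = 1.2577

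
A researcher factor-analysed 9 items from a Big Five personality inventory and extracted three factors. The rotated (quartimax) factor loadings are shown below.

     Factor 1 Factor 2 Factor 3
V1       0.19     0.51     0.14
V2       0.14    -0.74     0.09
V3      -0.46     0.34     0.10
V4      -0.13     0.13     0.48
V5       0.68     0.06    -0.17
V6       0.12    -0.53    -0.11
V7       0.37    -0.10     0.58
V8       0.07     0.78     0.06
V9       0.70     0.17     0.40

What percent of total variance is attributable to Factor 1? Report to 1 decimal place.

15.5%

SS loadings for Factor 1 = 0.19² + 0.14² + (-0.46)² + (-0.13)² + 0.68² + 0.12² + 0.37² + 0.07² + 0.70² = 1.3928
With 9 standardized items, total variance = 9. Proportion = 1.3928/9 = 0.1548 → 15.48%.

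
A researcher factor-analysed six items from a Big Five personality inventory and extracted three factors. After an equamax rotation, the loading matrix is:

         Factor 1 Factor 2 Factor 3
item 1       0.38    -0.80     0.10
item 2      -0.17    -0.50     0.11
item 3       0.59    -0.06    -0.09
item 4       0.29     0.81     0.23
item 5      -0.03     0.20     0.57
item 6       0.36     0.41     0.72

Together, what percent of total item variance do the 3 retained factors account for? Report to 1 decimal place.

Communalities: 0.7944, 0.2910, 0.3598, 0.7931, 0.3658, 0.8161; Σh² = 3.4202.
Total variance with 6 standardized items is 6, so the solution explains 3.4202/6 = 0.5700 = 57.00%.

57.0%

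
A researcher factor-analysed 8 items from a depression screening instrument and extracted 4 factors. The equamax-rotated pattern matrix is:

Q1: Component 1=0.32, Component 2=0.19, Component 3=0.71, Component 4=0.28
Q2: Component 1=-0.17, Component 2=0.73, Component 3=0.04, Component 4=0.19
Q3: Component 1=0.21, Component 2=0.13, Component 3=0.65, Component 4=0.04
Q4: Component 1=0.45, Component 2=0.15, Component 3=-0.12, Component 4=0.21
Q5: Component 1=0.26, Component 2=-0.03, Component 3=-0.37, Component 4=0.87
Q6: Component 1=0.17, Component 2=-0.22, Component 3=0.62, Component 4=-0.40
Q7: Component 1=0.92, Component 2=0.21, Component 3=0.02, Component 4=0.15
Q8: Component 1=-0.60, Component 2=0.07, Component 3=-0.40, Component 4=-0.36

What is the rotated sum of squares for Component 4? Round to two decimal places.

SS loadings for Component 4 = 0.28² + 0.19² + 0.04² + 0.21² + 0.87² + (-0.40)² + 0.15² + (-0.36)² = 0.0784 + 0.0361 + 0.0016 + 0.0441 + 0.7569 + 0.1600 + 0.0225 + 0.1296 = 1.2292

1.23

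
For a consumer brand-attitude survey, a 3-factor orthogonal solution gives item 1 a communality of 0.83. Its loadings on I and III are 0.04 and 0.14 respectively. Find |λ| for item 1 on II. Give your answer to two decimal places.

0.90

Under orthogonal rotation h² = Σλ², so λ_II² = h² − (0.0212) = 0.83 − 0.0212 = 0.8088.
|λ| = √0.8088 = 0.8993.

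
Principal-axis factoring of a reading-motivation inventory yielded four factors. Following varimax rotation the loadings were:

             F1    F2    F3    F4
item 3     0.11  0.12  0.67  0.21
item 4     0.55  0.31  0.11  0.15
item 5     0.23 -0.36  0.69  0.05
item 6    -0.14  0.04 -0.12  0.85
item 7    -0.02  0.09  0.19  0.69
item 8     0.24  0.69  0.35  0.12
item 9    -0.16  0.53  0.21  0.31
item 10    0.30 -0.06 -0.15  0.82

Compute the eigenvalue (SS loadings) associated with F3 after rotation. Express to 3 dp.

SS loadings for F3 = 0.67² + 0.11² + 0.69² + (-0.12)² + 0.19² + 0.35² + 0.21² + (-0.15)² = 0.4489 + 0.0121 + 0.4761 + 0.0144 + 0.0361 + 0.1225 + 0.0441 + 0.0225 = 1.1767

1.177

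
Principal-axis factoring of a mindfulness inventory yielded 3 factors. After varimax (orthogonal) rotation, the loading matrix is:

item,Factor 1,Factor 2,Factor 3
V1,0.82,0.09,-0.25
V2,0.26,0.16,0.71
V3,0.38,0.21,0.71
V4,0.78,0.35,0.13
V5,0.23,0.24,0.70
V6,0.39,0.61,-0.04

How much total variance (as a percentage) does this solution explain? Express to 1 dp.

65.1%

SS loadings by factor: 1.6978, 0.6300, 1.5792; total = 3.9070.
Total variance with 6 standardized items is 6, so the solution explains 3.9070/6 = 0.6512 = 65.12%.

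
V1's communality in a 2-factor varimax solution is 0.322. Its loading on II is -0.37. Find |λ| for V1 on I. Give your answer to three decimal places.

Under orthogonal rotation h² = Σλ², so λ_I² = h² − (0.1369) = 0.322 − 0.1369 = 0.1851.
|λ| = √0.1851 = 0.4302.

0.430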